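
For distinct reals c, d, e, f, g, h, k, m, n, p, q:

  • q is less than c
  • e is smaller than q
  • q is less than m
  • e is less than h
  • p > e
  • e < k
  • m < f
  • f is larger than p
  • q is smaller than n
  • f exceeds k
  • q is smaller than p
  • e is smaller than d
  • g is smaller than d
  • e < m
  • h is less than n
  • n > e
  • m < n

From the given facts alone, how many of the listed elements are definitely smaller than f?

5

The elements the relations force below f are e, q, m, k, p — no chain reaches any other.
That is 5.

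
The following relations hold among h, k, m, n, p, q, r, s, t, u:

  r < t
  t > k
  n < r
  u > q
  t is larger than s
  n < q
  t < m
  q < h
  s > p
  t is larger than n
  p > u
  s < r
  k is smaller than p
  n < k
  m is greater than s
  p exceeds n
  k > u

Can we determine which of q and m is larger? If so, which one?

Following the relations from q: q < u < k < p < s < m.
So m is larger.

m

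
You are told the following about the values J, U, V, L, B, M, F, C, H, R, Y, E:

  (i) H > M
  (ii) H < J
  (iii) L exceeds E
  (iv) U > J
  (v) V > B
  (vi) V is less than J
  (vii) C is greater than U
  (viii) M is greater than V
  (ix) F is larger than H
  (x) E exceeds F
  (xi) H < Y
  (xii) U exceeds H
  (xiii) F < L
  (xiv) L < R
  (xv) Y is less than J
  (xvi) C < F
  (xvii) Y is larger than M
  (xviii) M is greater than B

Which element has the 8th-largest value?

The consecutive relations fix a unique order: B < V < M < H < Y < J < U < C < F < E < L < R.
Counting 8 from the largest end gives Y.

Y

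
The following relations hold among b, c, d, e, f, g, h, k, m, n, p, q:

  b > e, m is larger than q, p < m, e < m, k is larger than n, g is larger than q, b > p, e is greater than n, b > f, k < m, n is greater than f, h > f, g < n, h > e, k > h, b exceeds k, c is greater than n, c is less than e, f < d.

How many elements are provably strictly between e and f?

2

Chaining upward from f reaches: n, c, h, d, k, m, b.
Chaining downward from e reaches: q, g, n, c.
Strictly between f and e are those in both lists: n, c — 2 elements.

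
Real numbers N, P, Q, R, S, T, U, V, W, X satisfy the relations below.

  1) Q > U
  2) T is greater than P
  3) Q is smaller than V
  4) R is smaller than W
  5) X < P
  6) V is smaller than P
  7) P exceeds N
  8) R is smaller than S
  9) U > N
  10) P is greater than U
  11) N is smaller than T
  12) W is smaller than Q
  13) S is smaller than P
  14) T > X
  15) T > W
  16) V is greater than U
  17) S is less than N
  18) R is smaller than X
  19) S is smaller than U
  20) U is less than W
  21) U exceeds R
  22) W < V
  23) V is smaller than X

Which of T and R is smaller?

Following the relations from R: R < S < N < U < W < V < X < P < T.
So R < T; R is the smaller of the two.

R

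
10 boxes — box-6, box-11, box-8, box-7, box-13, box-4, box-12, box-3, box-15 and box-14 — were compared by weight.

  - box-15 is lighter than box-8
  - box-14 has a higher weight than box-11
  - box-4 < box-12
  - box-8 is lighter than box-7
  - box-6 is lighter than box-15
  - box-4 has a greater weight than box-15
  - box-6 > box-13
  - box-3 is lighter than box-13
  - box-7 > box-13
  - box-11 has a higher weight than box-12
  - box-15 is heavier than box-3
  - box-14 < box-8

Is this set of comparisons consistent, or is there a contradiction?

consistent

Every relation is compatible with box-3 < box-13 < box-6 < box-15 < box-4 < box-12 < box-11 < box-14 < box-8 < box-7; the set is consistent.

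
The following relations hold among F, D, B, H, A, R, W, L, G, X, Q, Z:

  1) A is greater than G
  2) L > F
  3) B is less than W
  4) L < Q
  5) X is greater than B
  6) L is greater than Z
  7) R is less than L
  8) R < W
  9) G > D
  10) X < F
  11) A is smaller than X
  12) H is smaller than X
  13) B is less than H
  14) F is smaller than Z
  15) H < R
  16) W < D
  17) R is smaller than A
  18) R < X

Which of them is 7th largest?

Chaining the given pairs: B < H < R < W < D < G < A < X < F < Z < L < Q.
The 7th largest is G.

G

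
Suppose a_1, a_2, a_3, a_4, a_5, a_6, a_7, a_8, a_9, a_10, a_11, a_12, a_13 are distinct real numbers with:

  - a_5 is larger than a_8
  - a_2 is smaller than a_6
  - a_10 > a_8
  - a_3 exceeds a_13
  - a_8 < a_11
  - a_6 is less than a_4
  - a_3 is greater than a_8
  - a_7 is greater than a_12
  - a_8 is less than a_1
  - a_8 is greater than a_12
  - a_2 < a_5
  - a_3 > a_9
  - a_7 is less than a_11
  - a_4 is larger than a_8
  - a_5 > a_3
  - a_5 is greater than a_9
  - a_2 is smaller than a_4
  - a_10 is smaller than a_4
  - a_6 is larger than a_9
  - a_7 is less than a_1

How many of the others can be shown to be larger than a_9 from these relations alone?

The elements the relations force above a_9 are a_3, a_6, a_5, a_4 — no chain reaches any other.
That is 4.

4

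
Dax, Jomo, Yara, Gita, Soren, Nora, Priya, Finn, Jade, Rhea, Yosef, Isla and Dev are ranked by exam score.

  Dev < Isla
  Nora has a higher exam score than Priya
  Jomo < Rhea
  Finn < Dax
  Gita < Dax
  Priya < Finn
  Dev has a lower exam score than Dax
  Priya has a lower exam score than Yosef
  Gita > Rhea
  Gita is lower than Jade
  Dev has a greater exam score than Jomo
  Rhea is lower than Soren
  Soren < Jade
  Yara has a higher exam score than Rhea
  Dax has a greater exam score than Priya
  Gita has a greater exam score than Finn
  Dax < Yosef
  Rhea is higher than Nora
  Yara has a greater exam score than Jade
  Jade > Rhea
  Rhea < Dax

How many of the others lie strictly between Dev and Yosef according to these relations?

The relations place Dev below Yosef. An element lies strictly between them when it is forced above Dev and also forced below Yosef.
Above Dev: {Isla, Dax}. Below Yosef: {Priya, Jomo, Finn, Nora, Rhea, Gita, Dax}.
Intersection: {Dax} — 1.

1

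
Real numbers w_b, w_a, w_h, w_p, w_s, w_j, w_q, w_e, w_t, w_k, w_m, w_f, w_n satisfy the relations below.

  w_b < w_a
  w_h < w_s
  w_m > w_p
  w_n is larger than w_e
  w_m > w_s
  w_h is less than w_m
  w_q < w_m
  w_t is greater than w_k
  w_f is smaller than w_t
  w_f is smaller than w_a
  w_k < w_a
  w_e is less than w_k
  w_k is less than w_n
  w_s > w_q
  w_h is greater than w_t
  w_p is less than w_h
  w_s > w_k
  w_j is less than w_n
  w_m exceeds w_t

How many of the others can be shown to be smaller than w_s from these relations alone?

7

Directly below w_s: w_k, w_q, w_h.
One step further: w_e, w_t, w_p (6 so far).
One step further: w_f (7 so far).
No other element is forced below w_s by the given relations, so the count is 7.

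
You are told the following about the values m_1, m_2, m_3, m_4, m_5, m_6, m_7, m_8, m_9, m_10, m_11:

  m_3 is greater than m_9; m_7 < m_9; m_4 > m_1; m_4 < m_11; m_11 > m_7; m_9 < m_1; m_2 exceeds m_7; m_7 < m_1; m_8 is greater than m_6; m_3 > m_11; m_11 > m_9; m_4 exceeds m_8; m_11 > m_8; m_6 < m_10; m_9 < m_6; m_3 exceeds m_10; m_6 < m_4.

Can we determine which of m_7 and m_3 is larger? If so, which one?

m_3

The relevant relations are m_7 < m_9; m_9 < m_6; m_6 < m_8; m_8 < m_4; m_4 < m_11; m_11 < m_3.
Chaining these gives m_7 < m_9 < m_6 < m_8 < m_4 < m_11 < m_3.
So m_3 is larger.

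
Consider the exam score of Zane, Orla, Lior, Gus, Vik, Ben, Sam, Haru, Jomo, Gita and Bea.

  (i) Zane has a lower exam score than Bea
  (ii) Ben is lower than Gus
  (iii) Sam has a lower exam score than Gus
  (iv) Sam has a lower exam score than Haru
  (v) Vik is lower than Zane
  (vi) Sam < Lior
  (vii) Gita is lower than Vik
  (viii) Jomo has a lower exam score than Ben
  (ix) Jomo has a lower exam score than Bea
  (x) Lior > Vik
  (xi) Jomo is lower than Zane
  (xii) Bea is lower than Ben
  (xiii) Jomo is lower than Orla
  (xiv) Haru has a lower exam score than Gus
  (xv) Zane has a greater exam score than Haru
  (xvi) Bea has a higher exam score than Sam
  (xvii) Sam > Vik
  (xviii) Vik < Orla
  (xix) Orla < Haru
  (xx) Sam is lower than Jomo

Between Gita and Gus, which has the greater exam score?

Gus

Link the given pairs in sequence: Gita < Vik; Vik < Sam; Sam < Jomo; Jomo < Orla; Orla < Haru; Haru < Zane; Zane < Bea; Bea < Ben; Ben < Gus.
Chaining these gives Gita < Vik < Sam < Jomo < Orla < Haru < Zane < Bea < Ben < Gus.
So Gita < Gus; Gus is the higher of the two.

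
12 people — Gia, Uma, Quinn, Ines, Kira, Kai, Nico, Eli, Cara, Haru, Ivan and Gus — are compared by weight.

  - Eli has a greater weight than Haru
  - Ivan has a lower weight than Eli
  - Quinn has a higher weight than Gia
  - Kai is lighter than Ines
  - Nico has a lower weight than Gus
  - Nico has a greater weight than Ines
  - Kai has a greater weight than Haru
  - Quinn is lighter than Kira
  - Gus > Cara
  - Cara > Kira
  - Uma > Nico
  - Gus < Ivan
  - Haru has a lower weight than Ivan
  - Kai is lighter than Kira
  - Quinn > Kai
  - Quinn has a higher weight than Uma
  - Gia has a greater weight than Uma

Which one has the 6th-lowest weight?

Piecing the relations together gives one ordering: Haru < Kai < Ines < Nico < Uma < Gia < Quinn < Kira < Cara < Gus < Ivan < Eli.
The 6th smallest is Gia.

Gia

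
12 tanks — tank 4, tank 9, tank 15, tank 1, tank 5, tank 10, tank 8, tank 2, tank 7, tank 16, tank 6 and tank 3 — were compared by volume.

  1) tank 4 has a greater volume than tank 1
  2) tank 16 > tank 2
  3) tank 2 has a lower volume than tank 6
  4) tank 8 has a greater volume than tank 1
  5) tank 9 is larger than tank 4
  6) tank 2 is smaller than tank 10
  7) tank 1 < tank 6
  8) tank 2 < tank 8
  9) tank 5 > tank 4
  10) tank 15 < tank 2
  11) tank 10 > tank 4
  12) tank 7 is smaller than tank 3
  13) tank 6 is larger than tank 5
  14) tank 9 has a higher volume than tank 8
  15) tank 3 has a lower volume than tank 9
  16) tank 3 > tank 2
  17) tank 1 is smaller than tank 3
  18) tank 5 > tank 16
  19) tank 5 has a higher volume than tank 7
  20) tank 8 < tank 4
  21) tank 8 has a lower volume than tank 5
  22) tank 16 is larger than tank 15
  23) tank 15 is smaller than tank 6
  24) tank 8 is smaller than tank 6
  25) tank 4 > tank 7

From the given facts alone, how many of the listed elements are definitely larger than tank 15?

From tank 15 the given relations immediately reach tank 2, tank 16, tank 6.
From those, tank 8, tank 3, tank 10, tank 5 — 7 in total.
From those, tank 4, tank 9 — 9 in total.
Nothing else is reachable above tank 15; 9 in all.

9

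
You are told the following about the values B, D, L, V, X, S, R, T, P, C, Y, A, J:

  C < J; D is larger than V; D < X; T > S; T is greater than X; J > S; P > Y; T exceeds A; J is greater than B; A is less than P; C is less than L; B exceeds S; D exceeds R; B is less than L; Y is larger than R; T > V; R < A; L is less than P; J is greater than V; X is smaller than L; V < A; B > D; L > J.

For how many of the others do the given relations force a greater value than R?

From R the given relations immediately reach D, A, Y.
From those, B, X, P, T — 7 in total.
From those, J, L — 9 in total.
No other element is forced above R by the given relations, so the count is 9.

9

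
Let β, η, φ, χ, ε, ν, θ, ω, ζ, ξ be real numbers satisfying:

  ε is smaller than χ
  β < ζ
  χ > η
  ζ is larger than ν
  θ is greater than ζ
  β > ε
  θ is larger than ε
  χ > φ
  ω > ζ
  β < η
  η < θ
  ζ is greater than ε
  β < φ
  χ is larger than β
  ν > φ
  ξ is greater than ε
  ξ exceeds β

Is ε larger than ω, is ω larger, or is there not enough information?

ω

The relevant relations are ε < β; β < φ; φ < ν; ν < ζ; ζ < ω.
Chaining these gives ε < β < φ < ν < ζ < ω.
So ω is larger.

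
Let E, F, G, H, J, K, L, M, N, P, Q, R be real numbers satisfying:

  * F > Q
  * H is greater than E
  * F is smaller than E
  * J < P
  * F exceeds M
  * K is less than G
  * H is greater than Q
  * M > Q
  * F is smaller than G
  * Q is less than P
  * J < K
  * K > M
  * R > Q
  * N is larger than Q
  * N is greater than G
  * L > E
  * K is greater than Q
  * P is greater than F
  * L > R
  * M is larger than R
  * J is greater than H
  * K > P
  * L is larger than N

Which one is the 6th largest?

Piecing the relations together gives one ordering: Q < R < M < F < E < H < J < P < K < G < N < L.
Counting 6 from the largest end gives J.

J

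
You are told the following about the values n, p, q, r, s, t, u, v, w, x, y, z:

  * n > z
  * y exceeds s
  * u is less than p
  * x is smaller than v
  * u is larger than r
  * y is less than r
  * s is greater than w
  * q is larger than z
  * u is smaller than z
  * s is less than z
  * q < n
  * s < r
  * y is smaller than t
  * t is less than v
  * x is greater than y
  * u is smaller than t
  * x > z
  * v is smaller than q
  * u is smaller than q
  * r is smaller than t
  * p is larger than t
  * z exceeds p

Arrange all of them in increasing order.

The consecutive links are each given: w < s; s < y; y < r; r < u; u < t; t < p; p < z; z < x; x < v; v < q; q < n.

w < s < y < r < u < t < p < z < x < v < q < n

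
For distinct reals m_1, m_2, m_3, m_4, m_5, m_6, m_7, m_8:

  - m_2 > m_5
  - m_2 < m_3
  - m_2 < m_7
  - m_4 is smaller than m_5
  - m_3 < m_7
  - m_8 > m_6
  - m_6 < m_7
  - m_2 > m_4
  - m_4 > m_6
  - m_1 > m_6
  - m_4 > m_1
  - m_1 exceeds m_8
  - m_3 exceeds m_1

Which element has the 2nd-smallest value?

m_8

Piecing the relations together gives one ordering: m_6 < m_8 < m_1 < m_4 < m_5 < m_2 < m_3 < m_7.
Counting 2 from the smallest end gives m_8.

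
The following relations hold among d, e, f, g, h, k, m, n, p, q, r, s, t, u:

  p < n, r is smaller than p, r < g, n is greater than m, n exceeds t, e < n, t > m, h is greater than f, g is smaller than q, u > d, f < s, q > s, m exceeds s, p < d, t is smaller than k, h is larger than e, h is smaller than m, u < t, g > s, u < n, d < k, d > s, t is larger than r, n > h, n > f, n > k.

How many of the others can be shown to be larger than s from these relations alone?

Directly above s: d, g, q, m.
One step further: u, t, k, n (8 so far).
Nothing else is reachable above s; 8 in all.

8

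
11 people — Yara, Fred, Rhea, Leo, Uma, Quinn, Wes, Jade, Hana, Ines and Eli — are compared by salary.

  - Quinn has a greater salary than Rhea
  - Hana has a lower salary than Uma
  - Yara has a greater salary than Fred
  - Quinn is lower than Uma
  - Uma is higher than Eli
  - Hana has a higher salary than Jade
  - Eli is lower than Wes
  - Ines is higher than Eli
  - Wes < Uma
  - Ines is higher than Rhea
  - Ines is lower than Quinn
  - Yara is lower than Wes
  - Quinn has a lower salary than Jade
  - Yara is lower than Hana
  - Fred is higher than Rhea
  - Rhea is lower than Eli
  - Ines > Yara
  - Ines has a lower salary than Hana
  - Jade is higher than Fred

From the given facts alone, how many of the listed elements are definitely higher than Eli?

6

From Eli the given relations immediately reach Ines, Wes, Uma.
From those, Quinn, Hana — 5 in total.
From those, Jade — 6 in total.
Nothing else is reachable above Eli; 6 in all.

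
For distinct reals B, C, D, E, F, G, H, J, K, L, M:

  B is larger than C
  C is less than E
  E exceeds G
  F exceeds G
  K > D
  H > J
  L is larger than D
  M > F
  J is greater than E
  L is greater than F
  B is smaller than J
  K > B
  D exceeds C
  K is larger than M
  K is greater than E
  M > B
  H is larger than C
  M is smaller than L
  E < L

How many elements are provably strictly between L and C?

4

The relations place C below L. An element lies strictly between them when it is forced above C and also forced below L.
Above C: {B, E, D, M, J, H, K}. Below L: {G, F, B, E, D, M}.
Intersection: {B, E, D, M} — 4.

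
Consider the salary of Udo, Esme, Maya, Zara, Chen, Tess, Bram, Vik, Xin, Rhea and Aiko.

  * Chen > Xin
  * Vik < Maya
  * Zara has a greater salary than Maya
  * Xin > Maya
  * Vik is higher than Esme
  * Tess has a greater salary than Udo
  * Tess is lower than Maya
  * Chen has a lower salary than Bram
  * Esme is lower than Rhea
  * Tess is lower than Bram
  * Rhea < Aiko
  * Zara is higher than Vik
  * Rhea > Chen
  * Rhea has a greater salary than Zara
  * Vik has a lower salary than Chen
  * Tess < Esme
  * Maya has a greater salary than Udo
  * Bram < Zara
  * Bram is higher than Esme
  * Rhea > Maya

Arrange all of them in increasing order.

The consecutive links are each given: Udo < Tess; Tess < Esme; Esme < Vik; Vik < Maya; Maya < Xin; Xin < Chen; Chen < Bram; Bram < Zara; Zara < Rhea; Rhea < Aiko.

Udo < Tess < Esme < Vik < Maya < Xin < Chen < Bram < Zara < Rhea < Aiko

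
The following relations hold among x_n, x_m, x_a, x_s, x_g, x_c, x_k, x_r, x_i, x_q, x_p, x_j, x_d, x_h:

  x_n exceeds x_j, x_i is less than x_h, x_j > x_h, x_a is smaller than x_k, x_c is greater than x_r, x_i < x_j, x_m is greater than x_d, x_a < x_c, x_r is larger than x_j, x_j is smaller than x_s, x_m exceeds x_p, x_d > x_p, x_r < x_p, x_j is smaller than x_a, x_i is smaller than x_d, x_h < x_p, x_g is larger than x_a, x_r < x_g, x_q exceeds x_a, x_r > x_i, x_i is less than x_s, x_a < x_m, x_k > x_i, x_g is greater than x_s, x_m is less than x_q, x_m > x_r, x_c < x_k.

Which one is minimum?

x_i

x_h is not least since x_i < x_h; x_j is not least since x_i < x_j; x_r is not least since x_i < x_r; x_a is not least since x_j < x_a; x_s is not least since x_i < x_s; x_g is not least since x_a < x_g; x_c is not least since x_r < x_c; x_p is not least since x_h < x_p; x_d is not least since x_p < x_d; x_m is not least since x_r < x_m; x_k is not least since x_i < x_k; x_q is not least since x_a < x_q; x_n is not least since x_j < x_n.
Only x_i has nothing below it, so x_i is the minimum.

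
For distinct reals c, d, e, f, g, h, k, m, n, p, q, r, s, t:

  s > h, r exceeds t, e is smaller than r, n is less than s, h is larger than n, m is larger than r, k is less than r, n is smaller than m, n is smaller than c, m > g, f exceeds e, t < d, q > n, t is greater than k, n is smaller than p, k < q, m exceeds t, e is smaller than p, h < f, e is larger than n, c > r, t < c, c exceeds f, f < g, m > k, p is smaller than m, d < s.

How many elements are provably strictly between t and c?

1

Chaining upward from t reaches: d, s, r, m.
Chaining downward from c reaches: k, n, h, e, r, f.
Strictly between t and c are those in both lists: r — 1 element.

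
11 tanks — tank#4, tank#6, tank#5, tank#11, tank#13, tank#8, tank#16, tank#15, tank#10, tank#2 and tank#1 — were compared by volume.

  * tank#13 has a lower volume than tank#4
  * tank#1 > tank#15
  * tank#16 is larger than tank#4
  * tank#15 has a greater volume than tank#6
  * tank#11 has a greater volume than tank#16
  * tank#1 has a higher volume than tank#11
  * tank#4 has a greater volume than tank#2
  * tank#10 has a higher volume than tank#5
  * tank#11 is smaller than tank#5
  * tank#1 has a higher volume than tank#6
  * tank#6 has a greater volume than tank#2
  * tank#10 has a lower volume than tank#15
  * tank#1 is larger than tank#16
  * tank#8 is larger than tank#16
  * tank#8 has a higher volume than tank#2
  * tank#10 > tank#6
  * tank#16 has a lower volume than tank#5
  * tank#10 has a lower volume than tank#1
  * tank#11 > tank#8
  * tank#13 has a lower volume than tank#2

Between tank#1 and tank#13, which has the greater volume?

tank#1

Following the relations from tank#13: tank#13 < tank#2 < tank#4 < tank#16 < tank#8 < tank#11 < tank#5 < tank#10 < tank#15 < tank#1.
So tank#13 < tank#1; tank#1 is the larger of the two.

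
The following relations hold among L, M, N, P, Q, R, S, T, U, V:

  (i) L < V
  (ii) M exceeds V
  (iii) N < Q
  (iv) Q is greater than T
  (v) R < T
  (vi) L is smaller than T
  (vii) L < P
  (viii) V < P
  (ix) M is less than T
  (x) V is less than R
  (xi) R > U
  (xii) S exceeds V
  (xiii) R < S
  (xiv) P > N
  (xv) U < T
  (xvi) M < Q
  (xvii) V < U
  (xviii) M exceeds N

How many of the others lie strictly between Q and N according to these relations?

The relations place N below Q. An element lies strictly between them when it is forced above N and also forced below Q.
Above N: {M, T, P}. Below Q: {L, V, U, R, M, T}.
Intersection: {M, T} — 2.

2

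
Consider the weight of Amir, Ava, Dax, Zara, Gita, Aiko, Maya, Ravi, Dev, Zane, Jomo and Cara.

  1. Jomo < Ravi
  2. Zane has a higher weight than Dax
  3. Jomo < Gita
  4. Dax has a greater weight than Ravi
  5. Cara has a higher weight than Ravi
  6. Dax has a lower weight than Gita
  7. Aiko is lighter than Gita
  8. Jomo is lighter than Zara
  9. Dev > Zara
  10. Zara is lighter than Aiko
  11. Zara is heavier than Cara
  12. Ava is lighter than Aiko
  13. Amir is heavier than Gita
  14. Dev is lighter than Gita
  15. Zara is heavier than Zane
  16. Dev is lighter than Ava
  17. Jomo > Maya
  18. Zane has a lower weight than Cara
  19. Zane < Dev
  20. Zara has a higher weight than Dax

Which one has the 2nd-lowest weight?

Jomo

Chaining the given pairs: Maya < Jomo < Ravi < Dax < Zane < Cara < Zara < Dev < Ava < Aiko < Gita < Amir.
Counting 2 from the smallest end gives Jomo.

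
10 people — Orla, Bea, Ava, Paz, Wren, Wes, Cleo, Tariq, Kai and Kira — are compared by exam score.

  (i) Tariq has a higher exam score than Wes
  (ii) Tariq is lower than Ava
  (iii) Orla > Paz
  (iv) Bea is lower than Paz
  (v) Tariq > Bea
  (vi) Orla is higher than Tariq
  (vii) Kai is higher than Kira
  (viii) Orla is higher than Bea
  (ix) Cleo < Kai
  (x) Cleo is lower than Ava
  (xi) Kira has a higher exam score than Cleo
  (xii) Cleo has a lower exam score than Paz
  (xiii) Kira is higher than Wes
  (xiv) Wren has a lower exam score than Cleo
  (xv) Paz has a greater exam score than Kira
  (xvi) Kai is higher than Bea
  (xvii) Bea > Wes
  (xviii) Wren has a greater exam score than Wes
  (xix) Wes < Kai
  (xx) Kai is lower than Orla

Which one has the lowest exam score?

Chaining upward from Wes: directly above it, Wren, Bea, Tariq, Kira, Kai; then Cleo, Ava, Paz, Orla.
That covers every other element, and nothing is given below Wes, so Wes is the lowest exam score.

Wes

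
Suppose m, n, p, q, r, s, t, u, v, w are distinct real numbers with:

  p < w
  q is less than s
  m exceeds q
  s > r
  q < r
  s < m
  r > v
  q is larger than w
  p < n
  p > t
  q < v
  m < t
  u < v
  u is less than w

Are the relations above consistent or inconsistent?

We have p < w stated directly, yet also w < q < v < r < s < m < t < p by chaining the others — so w < p. Contradiction.

inconsistent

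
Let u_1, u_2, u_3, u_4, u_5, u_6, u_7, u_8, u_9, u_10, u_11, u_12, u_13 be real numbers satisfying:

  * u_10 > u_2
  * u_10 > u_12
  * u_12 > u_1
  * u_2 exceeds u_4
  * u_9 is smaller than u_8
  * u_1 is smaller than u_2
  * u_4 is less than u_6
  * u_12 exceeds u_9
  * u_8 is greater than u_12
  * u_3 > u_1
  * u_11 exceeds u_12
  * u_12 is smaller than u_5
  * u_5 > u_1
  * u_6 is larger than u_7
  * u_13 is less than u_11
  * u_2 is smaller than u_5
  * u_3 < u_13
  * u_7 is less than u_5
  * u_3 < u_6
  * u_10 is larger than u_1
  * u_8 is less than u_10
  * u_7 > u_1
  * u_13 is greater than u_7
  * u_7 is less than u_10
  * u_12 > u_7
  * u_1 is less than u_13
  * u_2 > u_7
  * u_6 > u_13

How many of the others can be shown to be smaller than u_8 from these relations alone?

4

From u_8 the given relations immediately reach u_9, u_12.
From those, u_1, u_7 — 4 in total.
No other element is forced below u_8 by the given relations, so the count is 4.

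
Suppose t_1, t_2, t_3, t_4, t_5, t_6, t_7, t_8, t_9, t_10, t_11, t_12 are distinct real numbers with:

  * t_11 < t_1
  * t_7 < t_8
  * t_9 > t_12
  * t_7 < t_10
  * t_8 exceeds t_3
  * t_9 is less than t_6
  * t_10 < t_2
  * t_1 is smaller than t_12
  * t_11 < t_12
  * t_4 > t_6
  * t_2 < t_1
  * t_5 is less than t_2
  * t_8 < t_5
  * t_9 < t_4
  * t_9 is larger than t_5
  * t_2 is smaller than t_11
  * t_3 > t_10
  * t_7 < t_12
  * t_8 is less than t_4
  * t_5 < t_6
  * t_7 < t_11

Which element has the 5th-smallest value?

t_5

Chaining the given pairs: t_7 < t_10 < t_3 < t_8 < t_5 < t_2 < t_11 < t_1 < t_12 < t_9 < t_6 < t_4.
The 5th smallest is t_5.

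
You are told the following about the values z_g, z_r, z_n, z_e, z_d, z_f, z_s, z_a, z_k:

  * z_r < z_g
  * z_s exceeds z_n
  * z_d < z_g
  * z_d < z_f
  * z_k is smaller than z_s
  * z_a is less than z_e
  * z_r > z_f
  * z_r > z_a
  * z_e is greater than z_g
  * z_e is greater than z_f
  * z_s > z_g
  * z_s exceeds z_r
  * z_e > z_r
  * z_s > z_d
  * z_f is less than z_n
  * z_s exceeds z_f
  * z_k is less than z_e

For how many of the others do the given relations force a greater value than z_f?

5

The elements the relations force above z_f are z_r, z_n, z_g, z_e, z_s — no chain reaches any other.
That is 5.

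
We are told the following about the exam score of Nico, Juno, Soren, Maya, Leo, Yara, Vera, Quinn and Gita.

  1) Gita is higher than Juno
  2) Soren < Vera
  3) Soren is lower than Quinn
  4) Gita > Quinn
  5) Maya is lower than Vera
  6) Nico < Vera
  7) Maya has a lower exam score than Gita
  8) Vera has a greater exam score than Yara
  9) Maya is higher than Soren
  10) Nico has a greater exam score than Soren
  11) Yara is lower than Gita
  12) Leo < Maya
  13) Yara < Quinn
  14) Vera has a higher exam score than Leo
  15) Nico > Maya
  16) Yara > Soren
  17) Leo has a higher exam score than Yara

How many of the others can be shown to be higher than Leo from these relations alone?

4

Directly above Leo: Maya, Vera.
One step further: Nico, Gita (4 so far).
No other element is forced above Leo by the given relations, so the count is 4.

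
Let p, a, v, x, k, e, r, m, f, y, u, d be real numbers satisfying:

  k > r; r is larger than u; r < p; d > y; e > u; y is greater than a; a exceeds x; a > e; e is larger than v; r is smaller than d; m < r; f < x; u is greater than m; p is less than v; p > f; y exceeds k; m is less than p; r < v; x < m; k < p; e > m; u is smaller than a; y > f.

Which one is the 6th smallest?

The consecutive relations fix a unique order: f < x < m < u < r < k < p < v < e < a < y < d.
The 6th smallest is k.

k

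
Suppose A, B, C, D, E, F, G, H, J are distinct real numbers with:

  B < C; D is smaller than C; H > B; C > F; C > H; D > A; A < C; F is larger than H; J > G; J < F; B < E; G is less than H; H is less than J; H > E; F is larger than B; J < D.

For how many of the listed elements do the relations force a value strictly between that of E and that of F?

The relations place E below F. An element lies strictly between them when it is forced above E and also forced below F.
Above E: {H, J, D, C}. Below F: {G, B, H, J}.
Intersection: {H, J} — 2.

2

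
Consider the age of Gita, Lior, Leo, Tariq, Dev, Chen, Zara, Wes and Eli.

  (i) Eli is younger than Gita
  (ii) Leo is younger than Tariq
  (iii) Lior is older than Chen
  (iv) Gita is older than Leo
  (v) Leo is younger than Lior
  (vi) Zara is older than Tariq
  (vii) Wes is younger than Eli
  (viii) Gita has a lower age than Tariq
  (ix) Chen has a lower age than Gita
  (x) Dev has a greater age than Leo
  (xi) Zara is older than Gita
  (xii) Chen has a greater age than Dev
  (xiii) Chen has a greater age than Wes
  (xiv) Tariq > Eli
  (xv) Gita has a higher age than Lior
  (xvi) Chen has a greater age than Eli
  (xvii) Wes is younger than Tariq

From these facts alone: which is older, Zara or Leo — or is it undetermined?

Zara

Chaining the given relations: Leo < Dev < Chen < Lior < Gita < Tariq < Zara.
So Zara is older.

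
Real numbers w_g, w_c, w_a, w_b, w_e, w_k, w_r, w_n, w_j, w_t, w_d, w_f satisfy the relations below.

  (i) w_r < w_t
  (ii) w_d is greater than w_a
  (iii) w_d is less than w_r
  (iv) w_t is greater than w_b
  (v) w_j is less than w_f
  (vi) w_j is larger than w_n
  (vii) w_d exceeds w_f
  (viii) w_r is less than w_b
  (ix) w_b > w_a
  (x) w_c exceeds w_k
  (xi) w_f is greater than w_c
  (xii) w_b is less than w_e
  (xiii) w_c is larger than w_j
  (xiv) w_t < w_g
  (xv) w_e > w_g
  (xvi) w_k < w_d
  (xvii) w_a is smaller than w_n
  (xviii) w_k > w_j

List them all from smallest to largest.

Nothing is placed below w_a, so it is least; from there w_a < w_n; w_n < w_j; w_j < w_k; w_k < w_c; w_c < w_f; w_f < w_d; w_d < w_r; w_r < w_b; w_b < w_t; w_t < w_g; w_g < w_e, each given directly.

w_a < w_n < w_j < w_k < w_c < w_f < w_d < w_r < w_b < w_t < w_g < w_e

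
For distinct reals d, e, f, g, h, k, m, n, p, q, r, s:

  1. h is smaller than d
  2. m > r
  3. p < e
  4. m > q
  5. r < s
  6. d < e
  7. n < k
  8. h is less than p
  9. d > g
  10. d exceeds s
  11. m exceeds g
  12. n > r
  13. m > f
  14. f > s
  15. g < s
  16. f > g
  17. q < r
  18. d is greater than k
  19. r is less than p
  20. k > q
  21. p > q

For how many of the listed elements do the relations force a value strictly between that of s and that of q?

1

The relations place q below s. An element lies strictly between them when it is forced above q and also forced below s.
Above q: {r, n, p, f, m, k, d, e}. Below s: {r, g}.
Intersection: {r} — 1.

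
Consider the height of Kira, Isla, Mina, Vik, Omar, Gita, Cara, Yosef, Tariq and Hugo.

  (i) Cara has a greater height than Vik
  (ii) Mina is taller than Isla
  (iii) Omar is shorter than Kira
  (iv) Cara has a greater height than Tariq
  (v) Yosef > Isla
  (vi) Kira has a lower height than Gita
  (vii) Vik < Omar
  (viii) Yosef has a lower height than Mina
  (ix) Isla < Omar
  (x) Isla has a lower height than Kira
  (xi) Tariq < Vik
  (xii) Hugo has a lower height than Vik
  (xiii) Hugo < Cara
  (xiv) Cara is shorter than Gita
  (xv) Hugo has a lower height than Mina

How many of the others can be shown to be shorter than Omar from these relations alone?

4

Directly below Omar: Isla, Vik.
One step further: Tariq, Hugo (4 so far).
Nothing else is reachable below Omar; 4 in all.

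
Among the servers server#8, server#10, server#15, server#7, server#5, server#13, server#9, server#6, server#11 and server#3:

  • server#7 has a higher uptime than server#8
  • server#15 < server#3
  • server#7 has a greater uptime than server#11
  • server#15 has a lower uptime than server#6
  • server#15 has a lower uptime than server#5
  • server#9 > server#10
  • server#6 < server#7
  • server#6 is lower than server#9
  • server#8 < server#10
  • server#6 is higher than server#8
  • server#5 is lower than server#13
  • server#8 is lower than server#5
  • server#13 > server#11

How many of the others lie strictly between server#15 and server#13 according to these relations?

Chaining upward from server#15 reaches: server#6, server#5, server#9, server#7, server#3.
Chaining downward from server#13 reaches: server#8, server#11, server#5.
Strictly between server#15 and server#13 are those in both lists: server#5 — 1 element.

1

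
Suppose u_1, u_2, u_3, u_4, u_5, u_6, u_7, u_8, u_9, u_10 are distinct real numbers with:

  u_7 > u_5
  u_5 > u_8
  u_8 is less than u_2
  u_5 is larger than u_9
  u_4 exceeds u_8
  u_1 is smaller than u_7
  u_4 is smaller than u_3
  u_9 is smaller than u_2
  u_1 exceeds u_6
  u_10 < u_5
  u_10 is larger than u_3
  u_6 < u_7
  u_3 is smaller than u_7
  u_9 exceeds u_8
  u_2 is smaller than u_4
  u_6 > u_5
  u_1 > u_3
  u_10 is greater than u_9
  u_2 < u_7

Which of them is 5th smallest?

The consecutive relations fix a unique order: u_8 < u_9 < u_2 < u_4 < u_3 < u_10 < u_5 < u_6 < u_1 < u_7.
Counting 5 from the smallest end gives u_3.

u_3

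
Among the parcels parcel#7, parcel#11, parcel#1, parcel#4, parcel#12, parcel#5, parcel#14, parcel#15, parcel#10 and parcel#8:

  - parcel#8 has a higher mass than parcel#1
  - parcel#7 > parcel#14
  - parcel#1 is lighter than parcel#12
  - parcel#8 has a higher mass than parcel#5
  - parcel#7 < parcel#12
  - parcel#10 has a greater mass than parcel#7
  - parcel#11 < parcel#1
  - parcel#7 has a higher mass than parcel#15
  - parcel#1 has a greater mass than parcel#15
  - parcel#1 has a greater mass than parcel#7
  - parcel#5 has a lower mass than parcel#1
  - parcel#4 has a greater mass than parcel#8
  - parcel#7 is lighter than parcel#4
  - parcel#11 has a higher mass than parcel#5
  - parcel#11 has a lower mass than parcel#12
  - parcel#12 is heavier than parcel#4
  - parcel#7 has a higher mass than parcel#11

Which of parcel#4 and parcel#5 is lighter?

parcel#5

The relevant relations are parcel#5 < parcel#11; parcel#11 < parcel#7; parcel#7 < parcel#1; parcel#1 < parcel#8; parcel#8 < parcel#4.
Together: parcel#5 < parcel#11 < parcel#7 < parcel#1 < parcel#8 < parcel#4.
So parcel#5 < parcel#4; parcel#5 is the lighter of the two.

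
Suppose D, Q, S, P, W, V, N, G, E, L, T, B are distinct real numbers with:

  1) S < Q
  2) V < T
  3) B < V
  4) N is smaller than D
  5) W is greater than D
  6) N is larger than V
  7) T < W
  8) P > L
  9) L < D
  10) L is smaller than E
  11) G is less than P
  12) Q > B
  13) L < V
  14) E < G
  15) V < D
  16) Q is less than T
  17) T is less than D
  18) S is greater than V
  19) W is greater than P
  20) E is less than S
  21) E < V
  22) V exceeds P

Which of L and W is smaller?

L

Following the relations from L: L < E < G < P < V < S < Q < T < D < W.
So L < W; L is the smaller of the two.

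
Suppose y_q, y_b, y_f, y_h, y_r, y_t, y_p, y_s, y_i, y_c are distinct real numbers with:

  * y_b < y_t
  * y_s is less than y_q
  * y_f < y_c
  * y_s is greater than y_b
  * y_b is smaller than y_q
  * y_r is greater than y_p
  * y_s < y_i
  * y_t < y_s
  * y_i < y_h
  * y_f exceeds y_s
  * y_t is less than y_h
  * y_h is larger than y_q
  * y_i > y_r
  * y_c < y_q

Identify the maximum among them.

y_h

Chaining downward from y_h: directly below it, y_t, y_q, y_i; then y_b, y_s, y_r, y_c; then y_p, y_f.
That covers every other element, and nothing is given above y_h, so y_h is the maximum.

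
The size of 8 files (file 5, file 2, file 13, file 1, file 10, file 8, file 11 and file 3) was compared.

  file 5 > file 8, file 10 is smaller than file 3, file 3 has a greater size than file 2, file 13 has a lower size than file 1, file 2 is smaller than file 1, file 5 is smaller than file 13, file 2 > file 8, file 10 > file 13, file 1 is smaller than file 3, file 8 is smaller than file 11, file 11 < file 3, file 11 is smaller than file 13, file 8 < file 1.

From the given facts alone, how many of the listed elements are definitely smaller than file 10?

4

Directly below file 10: file 13.
One step further: file 5, file 11 (3 so far).
One step further: file 8 (4 so far).
No other element is forced below file 10 by the given relations, so the count is 4.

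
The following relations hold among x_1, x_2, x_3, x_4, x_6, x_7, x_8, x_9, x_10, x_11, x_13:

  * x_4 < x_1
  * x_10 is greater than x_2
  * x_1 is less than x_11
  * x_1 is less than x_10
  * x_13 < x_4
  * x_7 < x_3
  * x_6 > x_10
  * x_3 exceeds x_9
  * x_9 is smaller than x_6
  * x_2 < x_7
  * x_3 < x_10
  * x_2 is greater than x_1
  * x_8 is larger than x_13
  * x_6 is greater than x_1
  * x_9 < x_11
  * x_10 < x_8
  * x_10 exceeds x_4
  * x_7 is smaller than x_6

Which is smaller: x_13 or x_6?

x_13 < x_4 and x_4 < x_1 give x_13 < x_1.
Then x_1 < x_2 extends the chain to x_2.
Then x_2 < x_7 extends the chain to x_7.
Then x_7 < x_3 extends the chain to x_3.
Then x_3 < x_10 extends the chain to x_10.
Then x_10 < x_6 extends the chain to x_6.
So x_13 < x_6; x_13 is the smaller of the two.

x_13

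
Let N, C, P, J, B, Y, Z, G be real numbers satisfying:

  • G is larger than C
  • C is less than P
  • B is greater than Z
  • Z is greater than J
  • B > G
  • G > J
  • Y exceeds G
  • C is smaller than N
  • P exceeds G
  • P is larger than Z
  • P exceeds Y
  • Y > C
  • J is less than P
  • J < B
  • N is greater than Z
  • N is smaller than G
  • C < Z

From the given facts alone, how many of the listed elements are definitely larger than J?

The elements the relations force above J are Z, N, G, Y, P, B — no chain reaches any other.
That is 6.

6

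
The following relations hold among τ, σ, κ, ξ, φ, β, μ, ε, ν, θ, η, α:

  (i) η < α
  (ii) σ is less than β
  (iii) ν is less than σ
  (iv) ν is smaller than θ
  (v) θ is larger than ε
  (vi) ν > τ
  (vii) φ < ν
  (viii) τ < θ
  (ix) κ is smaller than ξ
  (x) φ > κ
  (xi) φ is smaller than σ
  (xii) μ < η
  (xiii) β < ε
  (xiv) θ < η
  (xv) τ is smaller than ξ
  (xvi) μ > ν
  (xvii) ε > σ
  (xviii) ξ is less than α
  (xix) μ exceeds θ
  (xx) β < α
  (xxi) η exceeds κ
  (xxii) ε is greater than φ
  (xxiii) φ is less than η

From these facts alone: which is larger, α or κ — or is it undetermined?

α

The relevant relations are κ < φ; φ < ν; ν < σ; σ < β; β < ε; ε < θ; θ < μ; μ < η; η < α.
Chaining these gives κ < φ < ν < σ < β < ε < θ < μ < η < α.
So α is larger.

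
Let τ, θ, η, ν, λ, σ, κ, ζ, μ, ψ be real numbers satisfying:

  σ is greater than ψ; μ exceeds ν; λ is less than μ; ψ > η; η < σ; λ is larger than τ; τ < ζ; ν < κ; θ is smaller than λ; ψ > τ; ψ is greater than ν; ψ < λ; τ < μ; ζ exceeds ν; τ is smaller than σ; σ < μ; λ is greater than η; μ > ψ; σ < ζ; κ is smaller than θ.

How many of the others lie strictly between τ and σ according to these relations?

1

The relations place τ below σ. An element lies strictly between them when it is forced above τ and also forced below σ.
Above τ: {ψ, λ, μ, ζ}. Below σ: {ν, η, ψ}.
Intersection: {ψ} — 1.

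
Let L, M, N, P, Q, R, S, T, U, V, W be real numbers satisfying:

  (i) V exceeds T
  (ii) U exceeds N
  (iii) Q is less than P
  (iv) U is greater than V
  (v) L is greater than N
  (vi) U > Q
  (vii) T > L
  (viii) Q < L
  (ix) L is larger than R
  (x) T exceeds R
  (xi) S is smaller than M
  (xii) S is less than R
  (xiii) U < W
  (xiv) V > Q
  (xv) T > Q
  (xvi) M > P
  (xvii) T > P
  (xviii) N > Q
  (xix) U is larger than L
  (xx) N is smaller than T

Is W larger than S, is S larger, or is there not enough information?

S < R and R < L give S < L.
Then L < T extends the chain to T.
Then T < V extends the chain to V.
With V < U: S < R < L < T < V < U.
Then U < W extends the chain to W.
So W is larger.

W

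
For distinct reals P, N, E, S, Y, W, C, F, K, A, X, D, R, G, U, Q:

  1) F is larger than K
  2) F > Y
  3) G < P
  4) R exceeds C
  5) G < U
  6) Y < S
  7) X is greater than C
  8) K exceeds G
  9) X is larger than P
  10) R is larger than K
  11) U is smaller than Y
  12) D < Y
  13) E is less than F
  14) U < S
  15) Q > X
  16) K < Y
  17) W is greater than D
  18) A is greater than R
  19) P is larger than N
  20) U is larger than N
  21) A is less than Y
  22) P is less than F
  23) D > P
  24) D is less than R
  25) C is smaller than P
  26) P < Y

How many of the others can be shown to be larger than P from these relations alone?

9

The elements the relations force above P are D, R, X, A, Y, F, W, Q, S — no chain reaches any other.
That is 9.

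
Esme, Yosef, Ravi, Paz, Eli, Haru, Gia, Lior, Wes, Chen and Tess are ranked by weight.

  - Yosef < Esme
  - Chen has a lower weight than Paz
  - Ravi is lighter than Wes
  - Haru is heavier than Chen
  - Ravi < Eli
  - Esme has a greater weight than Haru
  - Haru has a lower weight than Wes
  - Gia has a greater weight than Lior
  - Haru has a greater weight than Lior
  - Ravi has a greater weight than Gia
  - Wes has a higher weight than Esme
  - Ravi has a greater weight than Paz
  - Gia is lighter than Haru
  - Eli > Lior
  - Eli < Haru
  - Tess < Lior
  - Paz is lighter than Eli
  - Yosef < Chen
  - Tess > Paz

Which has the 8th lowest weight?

Eli

The consecutive relations fix a unique order: Yosef < Chen < Paz < Tess < Lior < Gia < Ravi < Eli < Haru < Esme < Wes.
Counting 8 from the smallest end gives Eli.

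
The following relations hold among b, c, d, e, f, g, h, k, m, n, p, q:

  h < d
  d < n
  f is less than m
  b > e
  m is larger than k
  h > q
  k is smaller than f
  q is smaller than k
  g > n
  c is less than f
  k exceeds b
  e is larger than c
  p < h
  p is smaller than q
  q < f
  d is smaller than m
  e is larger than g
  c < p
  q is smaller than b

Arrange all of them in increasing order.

Each adjacent pair is fixed by a given relation: c < p; p < q; q < h; h < d; d < n; n < g; g < e; e < b; b < k; k < f; f < m. Chaining them end to end gives the full order.

c < p < q < h < d < n < g < e < b < k < f < m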